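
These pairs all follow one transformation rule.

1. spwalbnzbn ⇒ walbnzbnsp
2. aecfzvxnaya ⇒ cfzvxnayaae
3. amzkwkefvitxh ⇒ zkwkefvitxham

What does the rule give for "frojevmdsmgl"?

ojevmdsmglfr

The rule is to move the first 2 characters to the end (rotate left by 2).
On "frojevmdsmgl" that produces "ojevmdsmglfr".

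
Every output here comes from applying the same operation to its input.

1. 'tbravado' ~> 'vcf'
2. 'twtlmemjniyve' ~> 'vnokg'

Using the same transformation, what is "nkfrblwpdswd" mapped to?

Each output is the input with this applied: shift every letter 2 places forward in the alphabet (wrapping around), then keep one character in every 3, starting at position 1 (positions 1st, 4th, 7th, ...).
Doing the same to "nkfrblwpdswd": "ptyu".

ptyu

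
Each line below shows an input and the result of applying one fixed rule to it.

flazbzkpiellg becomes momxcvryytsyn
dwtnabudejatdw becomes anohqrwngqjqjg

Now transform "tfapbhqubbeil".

coudhoorvygsn

Looking at the pairs, the operation is to move the first 3 characters to the end (rotate left by 3), then shift every letter 13 places forward in the alphabet (wrapping around) — i.e. ROT13.
Applying that to "tfapbhqubbeil" gives "coudhoorvygsn".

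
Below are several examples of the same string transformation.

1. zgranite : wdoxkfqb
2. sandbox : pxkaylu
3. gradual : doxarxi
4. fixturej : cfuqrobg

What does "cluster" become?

Rule — shift every letter 3 places backward in the alphabet (wrapping around).
On "cluster" that produces "zirpqbo".

zirpqbo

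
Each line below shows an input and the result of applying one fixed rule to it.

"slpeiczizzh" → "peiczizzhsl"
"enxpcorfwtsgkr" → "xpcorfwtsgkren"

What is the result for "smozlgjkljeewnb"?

The pattern: move the first 2 characters to the end (rotate left by 2).
"smozlgjkljeewnb" → "ozlgjkljeewnbsm".

ozlgjkljeewnbsm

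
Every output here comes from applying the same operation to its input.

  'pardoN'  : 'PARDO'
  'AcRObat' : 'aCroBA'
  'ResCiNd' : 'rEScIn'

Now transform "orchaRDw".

ORCHArd

Looking at the pairs, the operation is to flip the case of every letter, then delete the last character.
"orchaRDw" → "ORCHArdW" → "ORCHArd".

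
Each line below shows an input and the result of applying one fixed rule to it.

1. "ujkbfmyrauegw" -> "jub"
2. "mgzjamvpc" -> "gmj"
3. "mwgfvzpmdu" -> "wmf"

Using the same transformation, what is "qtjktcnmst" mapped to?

Each output is the input with this applied: swap each adjacent pair of characters (1↔2, 3↔4, ...), then keep only the first 3 characters.
For "qtjktcnmst" the result is "tqk".

tqk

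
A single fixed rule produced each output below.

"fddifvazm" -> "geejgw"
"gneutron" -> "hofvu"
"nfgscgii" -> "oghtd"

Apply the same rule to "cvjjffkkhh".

The transformation: delete the last 3 characters, then shift every letter 1 place forward in the alphabet (wrapping around).
"cvjjffkkhh" → "cvjjffk" → "dwkkggl".

dwkkggl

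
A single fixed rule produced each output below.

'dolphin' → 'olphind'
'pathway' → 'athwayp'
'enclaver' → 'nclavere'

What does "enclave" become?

nclavee

Rule — move the first character to the end.
Doing the same to "enclave": "nclavee".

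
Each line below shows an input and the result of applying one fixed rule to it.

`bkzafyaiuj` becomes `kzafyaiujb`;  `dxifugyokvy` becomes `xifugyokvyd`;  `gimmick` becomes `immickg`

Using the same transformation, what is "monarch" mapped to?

Looking at the pairs, the operation is to move the first character to the end.
On "monarch" that produces "onarchm".

onarchm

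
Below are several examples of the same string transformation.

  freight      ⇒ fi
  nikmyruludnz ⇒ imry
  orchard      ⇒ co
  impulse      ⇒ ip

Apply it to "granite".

en

Looking at the pairs, the operation is to sort the characters into alphabetical order, then keep one character in every 3, starting at position 2 (positions 2nd, 5th, 8th, ...).
"granite" → "aeginrt" → "en".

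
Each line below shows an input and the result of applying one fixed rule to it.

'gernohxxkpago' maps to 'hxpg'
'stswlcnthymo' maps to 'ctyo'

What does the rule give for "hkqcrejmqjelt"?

emjl

In each case the input is transformed by: keep every other character starting from the second (positions 2nd, 4th, 6th, ...), then keep only the last 4 characters.
Starting from "hkqcrejmqjelt": after the first operation, "kcemjl"; after the second, "emjl".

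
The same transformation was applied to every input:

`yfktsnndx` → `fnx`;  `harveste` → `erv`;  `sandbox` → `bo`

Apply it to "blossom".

Looking at the pairs, the operation is to sort the characters into alphabetical order, then keep one character in every 3, starting at position 2 (positions 2nd, 5th, 8th, ...).
On "blossom": the first step gives "blmooss", and the second then gives "lo".
(Check on "sandbox": → "abdnosx" → "bo" ✓)

lo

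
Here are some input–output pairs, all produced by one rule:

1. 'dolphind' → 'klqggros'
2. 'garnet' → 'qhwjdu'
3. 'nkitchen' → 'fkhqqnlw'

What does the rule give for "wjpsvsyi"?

yvblzmsv

In each case the input is transformed by: swap the front and back halves of the string, then shift every letter 3 places forward in the alphabet (wrapping around).
Starting from "wjpsvsyi": after the first operation, "vsyiwjps"; after the second, "yvblzmsv".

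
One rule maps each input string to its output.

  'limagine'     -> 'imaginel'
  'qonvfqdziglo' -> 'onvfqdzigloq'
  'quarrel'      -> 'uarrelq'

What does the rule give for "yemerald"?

In each case the input is transformed by: move the first character to the end.
So "yemerald" becomes "emeraldy".

emeraldy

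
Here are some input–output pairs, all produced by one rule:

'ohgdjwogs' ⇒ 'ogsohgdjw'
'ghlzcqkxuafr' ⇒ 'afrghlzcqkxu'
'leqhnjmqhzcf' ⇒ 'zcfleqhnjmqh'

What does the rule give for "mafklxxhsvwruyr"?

uyrmafklxxhsvwr

The rule is to move the last 3 characters to the front (rotate right by 3).
For "mafklxxhsvwruyr" the result is "uyrmafklxxhsvwr".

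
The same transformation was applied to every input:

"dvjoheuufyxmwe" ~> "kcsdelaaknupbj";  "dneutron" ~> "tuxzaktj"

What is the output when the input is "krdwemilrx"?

What's happening: reverse the string, then shift every letter 6 places forward in the alphabet (wrapping around).
"krdwemilrx" → "dxroskcjxq".

dxroskcjxq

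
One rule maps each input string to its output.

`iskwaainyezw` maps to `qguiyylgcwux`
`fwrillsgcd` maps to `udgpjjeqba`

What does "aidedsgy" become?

The rule is to swap each adjacent pair of characters (1↔2, 3↔4, ...), then shift every letter 2 places backward in the alphabet (wrapping around).
Applying that to "aidedsgy" gives "gycbqbwe".

gycbqbwe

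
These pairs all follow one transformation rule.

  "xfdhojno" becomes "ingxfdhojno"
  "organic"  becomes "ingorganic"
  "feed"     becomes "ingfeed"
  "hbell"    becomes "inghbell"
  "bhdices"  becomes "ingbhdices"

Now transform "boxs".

ingboxs

The pattern: prepend "ing".
So "boxs" becomes "ingboxs".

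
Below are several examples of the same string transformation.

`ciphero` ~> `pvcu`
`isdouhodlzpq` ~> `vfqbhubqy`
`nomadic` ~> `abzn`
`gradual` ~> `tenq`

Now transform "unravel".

haen

In each case the input is transformed by: shift every letter 13 places forward in the alphabet (wrapping around) — i.e. ROT13, then delete the last 3 characters.
Doing the same to "unravel": "haen".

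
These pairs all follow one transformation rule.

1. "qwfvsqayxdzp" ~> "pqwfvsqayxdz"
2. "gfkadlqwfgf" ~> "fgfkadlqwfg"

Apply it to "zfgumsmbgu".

uzfgumsmbg

What's happening: move the last character to the front.
"zfgumsmbgu" → "uzfgumsmbg".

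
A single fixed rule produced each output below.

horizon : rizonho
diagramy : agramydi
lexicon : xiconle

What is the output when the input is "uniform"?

What's happening: move the first 2 characters to the end (rotate left by 2).
Doing the same to "uniform": "iformun".

iformun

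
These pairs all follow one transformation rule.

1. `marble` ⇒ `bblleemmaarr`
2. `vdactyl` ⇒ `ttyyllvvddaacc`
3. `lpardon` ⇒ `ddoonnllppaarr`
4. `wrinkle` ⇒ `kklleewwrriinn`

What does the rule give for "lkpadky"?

What's happening: move the last 3 characters to the front (rotate right by 3), then double every character.
Starting from "lkpadky": after the first operation, "dkylkpa"; after the second, "ddkkyyllkkppaa".

ddkkyyllkkppaa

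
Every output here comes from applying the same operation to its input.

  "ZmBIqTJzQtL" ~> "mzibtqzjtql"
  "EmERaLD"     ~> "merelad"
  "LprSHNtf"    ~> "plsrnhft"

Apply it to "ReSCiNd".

ercsnid

Looking at the pairs, the operation is to swap each adjacent pair of characters (1↔2, 3↔4, ...), then convert every letter to lowercase.
Applying that to "ReSCiNd" gives "ercsnid".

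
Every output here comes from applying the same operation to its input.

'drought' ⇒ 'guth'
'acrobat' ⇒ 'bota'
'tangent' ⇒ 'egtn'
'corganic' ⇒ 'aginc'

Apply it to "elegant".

agtn

What's happening: delete the first 3 characters, then swap each adjacent pair of characters (1↔2, 3↔4, ...).
For "elegant", step one produces "gant"; step two turns that into "agtn".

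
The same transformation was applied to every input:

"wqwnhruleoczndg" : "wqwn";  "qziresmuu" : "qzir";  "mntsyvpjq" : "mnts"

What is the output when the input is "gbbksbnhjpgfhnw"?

gbbk

The rule is to keep only the first 4 characters.
For "gbbksbnhjpgfhnw" the result is "gbbk".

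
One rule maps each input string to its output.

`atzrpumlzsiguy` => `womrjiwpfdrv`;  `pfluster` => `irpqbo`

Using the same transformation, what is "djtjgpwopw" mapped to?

qgdmtlmt

What's happening: shift every letter 3 places backward in the alphabet (wrapping around), then delete the first 2 characters.
Starting from "djtjgpwopw": after the first operation, "agqgdmtlmt"; after the second, "qgdmtlmt".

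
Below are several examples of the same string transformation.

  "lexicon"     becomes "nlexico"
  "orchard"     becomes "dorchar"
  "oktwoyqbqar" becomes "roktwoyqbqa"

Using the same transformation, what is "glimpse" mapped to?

Each output is the input with this applied: move the last character to the front.
"glimpse" → "eglimps".

eglimps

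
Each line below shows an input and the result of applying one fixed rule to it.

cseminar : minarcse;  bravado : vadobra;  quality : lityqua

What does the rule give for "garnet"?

netgar

Looking at the pairs, the operation is to move the first 3 characters to the end (rotate left by 3).
Applying that to "garnet" gives "netgar".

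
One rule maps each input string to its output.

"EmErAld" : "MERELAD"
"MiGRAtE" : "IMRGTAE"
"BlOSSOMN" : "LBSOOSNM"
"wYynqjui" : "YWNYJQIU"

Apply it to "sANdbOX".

Rule — swap each adjacent pair of characters (1↔2, 3↔4, ...), then convert every letter to uppercase.
For "sANdbOX" the result is "ASDNOBX".
(Check on "MiGRAtE": → "iMRGtAE" → "IMRGTAE" ✓)

ASDNOBX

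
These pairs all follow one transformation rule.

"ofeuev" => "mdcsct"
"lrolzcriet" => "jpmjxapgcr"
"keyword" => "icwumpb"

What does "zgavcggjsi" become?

What's happening: shift every letter 2 places backward in the alphabet (wrapping around).
"zgavcggjsi" → "xeytaeehqg".

xeytaeehqg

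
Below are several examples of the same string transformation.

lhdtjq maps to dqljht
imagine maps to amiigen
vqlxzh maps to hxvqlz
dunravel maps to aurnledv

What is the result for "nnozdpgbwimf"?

bwponnmigfdz

The pattern: sort the characters into reverse alphabetical order, then swap the first and last characters.
"nnozdpgbwimf" → "zwponnmigfdb" → "bwponnmigfdz".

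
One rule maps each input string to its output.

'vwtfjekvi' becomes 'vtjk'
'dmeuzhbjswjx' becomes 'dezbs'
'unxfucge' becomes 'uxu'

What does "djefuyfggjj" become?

Each output is the input with this applied: delete the last 2 characters, then keep every other character starting from the first (positions 1st, 3rd, 5th, ...).
On "djefuyfggjj": the first step gives "djefuyfgg", and the second then gives "deufg".

deufg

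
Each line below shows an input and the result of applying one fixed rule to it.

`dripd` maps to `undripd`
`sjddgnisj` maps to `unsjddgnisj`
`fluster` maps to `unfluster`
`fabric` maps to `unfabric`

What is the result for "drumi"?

undrumi

The rule is to prepend "un".
So "drumi" becomes "undrumi".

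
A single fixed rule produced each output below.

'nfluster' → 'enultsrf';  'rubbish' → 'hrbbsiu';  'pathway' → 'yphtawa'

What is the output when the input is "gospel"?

egpslo

In each case the input is transformed by: swap each adjacent pair of characters (1↔2, 3↔4, ...), then swap the first and last characters.
Applying both steps to "gospel": "ogpsle", then "egpslo".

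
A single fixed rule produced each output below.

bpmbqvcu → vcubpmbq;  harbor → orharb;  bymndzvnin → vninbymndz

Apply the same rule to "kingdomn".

omnkingd

Each output is the input with this applied: swap the front and back halves of the string, then move the first character to the end.
Applying both steps to "kingdomn": "domnking", then "omnkingd".
(Check on "bymndzvnin": → "zvninbymnd" → "vninbymndz" ✓)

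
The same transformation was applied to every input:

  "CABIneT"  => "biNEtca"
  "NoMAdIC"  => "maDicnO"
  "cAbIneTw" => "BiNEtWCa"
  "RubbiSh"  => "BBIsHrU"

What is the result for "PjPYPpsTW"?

pypPStwpJ

Looking at the pairs, the operation is to move the first 2 characters to the end (rotate left by 2), then flip the case of every letter.
On "PjPYPpsTW" that produces "pypPStwpJ".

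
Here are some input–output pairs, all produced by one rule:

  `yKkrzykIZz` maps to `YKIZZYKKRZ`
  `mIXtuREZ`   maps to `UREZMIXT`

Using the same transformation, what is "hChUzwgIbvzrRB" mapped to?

IBVZRRBHCHUZWG

The transformation: swap the front and back halves of the string, then convert every letter to uppercase.
On "hChUzwgIbvzrRB": the first step gives "IbvzrRBhChUzwg", and the second then gives "IBVZRRBHCHUZWG".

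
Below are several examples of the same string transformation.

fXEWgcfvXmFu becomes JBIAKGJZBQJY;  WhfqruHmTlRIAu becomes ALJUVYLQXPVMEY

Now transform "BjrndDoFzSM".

What's happening: shift every letter 4 places forward in the alphabet (wrapping around), then convert every letter to uppercase.
"BjrndDoFzSM" → "FnvrhHsJdWQ" → "FNVRHHSJDWQ".

FNVRHHSJDWQ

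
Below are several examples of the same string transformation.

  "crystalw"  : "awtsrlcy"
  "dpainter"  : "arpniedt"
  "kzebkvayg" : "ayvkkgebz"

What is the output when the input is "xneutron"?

The rule is to sort the characters into reverse alphabetical order, then swap the first and last characters.
On "xneutron": the first step gives "xutronne", and the second then gives "eutronnx".

eutronnx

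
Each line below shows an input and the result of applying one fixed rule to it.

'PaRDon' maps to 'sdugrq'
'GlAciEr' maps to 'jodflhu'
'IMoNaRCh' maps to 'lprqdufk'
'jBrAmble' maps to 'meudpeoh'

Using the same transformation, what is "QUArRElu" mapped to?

The transformation: shift every letter 3 places forward in the alphabet (wrapping around), then convert every letter to lowercase.
Starting from "QUArRElu": after the first operation, "TXDuUHox"; after the second, "txduuhox".

txduuhox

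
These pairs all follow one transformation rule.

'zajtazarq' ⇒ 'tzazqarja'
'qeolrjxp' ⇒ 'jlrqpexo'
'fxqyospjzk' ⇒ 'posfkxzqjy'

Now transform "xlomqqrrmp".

Each output is the input with this applied: take characters alternately from the front and the back (1st, last, 2nd, 2nd-last, ...), then move the last 3 characters to the front (rotate right by 3).
Starting from "xlomqqrrmp": after the first operation, "xplmormrqq"; after the second, "rqqxplmorm".

rqqxplmorm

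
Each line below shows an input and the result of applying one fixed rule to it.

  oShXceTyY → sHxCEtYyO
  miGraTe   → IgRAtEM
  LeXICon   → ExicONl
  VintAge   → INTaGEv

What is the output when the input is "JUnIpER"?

What's happening: move the first character to the end, then flip the case of every letter.
"JUnIpER" → "UnIpERJ" → "uNiPerj".

uNiPerj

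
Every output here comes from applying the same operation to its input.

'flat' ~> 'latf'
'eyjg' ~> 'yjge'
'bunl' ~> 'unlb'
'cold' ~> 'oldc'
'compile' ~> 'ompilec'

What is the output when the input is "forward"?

Each output is the input with this applied: move the first character to the end.
On "forward" that produces "orwardf".

orwardf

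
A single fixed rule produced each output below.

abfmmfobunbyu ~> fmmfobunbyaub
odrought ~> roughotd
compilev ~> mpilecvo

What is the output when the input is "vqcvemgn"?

What's happening: swap the first and last characters, then move the first 2 characters to the end (rotate left by 2).
For "vqcvemgn", step one produces "nqcvemgv"; step two turns that into "cvemgvnq".

cvemgvnq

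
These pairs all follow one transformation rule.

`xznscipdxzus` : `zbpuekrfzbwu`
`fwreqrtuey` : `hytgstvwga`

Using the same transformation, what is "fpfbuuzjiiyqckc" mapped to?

The pattern: shift every letter 2 places forward in the alphabet (wrapping around).
On "fpfbuuzjiiyqckc" that produces "hrhdwwblkkaseme".

hrhdwwblkkaseme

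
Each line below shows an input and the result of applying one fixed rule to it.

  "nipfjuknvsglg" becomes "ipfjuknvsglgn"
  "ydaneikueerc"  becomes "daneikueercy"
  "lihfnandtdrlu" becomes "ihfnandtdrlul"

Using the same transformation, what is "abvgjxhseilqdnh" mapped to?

bvgjxhseilqdnha

In each case the input is transformed by: move the first character to the end.
"abvgjxhseilqdnh" → "bvgjxhseilqdnha".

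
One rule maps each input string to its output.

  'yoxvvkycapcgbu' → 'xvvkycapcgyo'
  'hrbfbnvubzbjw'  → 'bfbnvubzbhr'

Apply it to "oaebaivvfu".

ebaivvoa

Each output is the input with this applied: delete the last 2 characters, then move the first 2 characters to the end (rotate left by 2).
"oaebaivvfu" → "oaebaivv" → "ebaivvoa".
(Check on "yoxvvkycapcgbu": → "yoxvvkycapcg" → "xvvkycapcgyo" ✓)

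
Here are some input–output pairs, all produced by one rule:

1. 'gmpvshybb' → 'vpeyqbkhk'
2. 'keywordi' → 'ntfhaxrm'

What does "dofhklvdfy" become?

xmqoutmeho

Rule — swap each adjacent pair of characters (1↔2, 3↔4, ...), then shift every letter 9 places forward in the alphabet (wrapping around).
Applying both steps to "dofhklvdfy": "odhflkdvyf", then "xmqoutmeho".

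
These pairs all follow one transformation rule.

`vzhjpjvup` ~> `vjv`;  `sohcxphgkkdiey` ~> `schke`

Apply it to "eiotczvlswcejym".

The pattern: keep one character in every 3, starting at position 1 (positions 1st, 4th, 7th, ...).
Doing the same to "eiotczvlswcejym": "etvwj".

etvwj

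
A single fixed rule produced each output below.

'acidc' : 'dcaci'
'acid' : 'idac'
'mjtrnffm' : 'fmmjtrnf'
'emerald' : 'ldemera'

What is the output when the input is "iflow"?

What's happening: move the last 2 characters to the front (rotate right by 2).
Doing the same to "iflow": "owifl".

owifl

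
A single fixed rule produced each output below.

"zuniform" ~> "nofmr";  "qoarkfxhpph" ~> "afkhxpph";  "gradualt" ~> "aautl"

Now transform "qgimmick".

iimkc

Each output is the input with this applied: swap each adjacent pair of characters (1↔2, 3↔4, ...), then delete the first 3 characters.
Applying that to "qgimmick" gives "iimkc".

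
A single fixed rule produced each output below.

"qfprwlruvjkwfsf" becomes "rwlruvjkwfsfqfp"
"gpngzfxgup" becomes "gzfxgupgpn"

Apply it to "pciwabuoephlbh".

wabuoephlbhpci

Looking at the pairs, the operation is to move the first 3 characters to the end (rotate left by 3).
On "pciwabuoephlbh" that produces "wabuoephlbhpci".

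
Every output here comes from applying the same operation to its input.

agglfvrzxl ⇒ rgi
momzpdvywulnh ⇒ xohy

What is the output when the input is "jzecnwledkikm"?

The pattern: keep one character in every 3, starting at position 3 (positions 3rd, 6th, 9th, ...), then shift every letter 11 places forward in the alphabet (wrapping around).
Applying both steps to "jzecnwledkikm": "ewdk", then "phov".

phov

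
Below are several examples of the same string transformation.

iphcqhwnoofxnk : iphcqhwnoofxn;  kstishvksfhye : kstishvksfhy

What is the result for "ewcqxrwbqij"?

ewcqxrwbqi

Each output is the input with this applied: delete the last character.
On "ewcqxrwbqij" that produces "ewcqxrwbqi".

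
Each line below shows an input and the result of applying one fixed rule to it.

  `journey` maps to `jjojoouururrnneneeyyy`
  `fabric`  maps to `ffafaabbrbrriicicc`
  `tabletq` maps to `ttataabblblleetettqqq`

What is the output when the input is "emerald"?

eememmeererraalallddd

What's happening: repeat every character 3 times, then swap each adjacent pair of characters (1↔2, 3↔4, ...).
On "emerald": the first step gives "eeemmmeeerrraaalllddd", and the second then gives "eememmeererraalallddd".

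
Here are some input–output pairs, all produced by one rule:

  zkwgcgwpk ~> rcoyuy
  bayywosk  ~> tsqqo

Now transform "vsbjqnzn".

nktbi

Each output is the input with this applied: delete the last 3 characters, then shift every letter 8 places backward in the alphabet (wrapping around).
Applying both steps to "vsbjqnzn": "vsbjq", then "nktbi".
(Check on "bayywosk": → "bayyw" → "tsqqo" ✓)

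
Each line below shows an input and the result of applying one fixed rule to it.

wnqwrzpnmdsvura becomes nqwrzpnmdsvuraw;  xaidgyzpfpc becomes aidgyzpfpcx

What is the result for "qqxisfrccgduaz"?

qxisfrccgduazq

In each case the input is transformed by: move the first character to the end.
Applying that to "qqxisfrccgduaz" gives "qxisfrccgduazq".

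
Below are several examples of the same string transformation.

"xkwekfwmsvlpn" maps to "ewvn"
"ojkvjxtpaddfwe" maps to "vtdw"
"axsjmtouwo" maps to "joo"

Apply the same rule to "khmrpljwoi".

rji

What's happening: delete the first 3 characters, then keep one character in every 3, starting at position 1 (positions 1st, 4th, 7th, ...).
For "khmrpljwoi", step one produces "rpljwoi"; step two turns that into "rji".
(Check on "ojkvjxtpaddfwe": → "vjxtpaddfwe" → "vtdw" ✓)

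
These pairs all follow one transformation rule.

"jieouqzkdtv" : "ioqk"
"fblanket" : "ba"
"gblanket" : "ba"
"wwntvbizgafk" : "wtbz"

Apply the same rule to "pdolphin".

The rule is to delete the last 3 characters, then keep every other character starting from the second (positions 2nd, 4th, 6th, ...).
On "pdolphin": the first step gives "pdolp", and the second then gives "dl".

dl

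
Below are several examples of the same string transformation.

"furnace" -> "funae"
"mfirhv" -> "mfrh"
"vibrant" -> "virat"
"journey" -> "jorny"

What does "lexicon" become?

leicn

Each output is the input with this applied: double every character, then keep one character in every 3, starting at position 1 (positions 1st, 4th, 7th, ...).
"lexicon" → "lleexxiiccoonn" → "leicn".
(Check on "vibrant": → "vviibbrraanntt" → "virat" ✓)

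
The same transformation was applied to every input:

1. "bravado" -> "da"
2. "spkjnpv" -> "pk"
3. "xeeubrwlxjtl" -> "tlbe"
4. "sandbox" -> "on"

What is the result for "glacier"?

ea

Looking at the pairs, the operation is to reverse the string, then keep one character in every 3, starting at position 2 (positions 2nd, 5th, 8th, ...).
Starting from "glacier": after the first operation, "reicalg"; after the second, "ea".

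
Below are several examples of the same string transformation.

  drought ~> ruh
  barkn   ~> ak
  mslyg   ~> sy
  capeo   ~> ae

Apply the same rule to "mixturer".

Looking at the pairs, the operation is to keep every other character starting from the second (positions 2nd, 4th, 6th, ...).
"mixturer" → "itrr".

itrr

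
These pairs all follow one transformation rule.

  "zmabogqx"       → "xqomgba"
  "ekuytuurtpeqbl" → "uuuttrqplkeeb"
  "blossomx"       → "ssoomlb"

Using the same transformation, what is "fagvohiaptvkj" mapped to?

The transformation: sort the characters into reverse alphabetical order, then delete the first character.
Applying both steps to "fagvohiaptvkj": "vvtpokjihgfaa", then "vtpokjihgfaa".

vtpokjihgfaa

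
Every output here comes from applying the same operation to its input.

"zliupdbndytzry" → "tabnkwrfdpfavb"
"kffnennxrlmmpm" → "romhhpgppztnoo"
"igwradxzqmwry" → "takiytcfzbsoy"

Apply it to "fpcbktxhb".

jdhredmvz

The transformation: shift every letter 2 places forward in the alphabet (wrapping around), then move the last 2 characters to the front (rotate right by 2).
Starting from "fpcbktxhb": after the first operation, "hredmvzjd"; after the second, "jdhredmvz".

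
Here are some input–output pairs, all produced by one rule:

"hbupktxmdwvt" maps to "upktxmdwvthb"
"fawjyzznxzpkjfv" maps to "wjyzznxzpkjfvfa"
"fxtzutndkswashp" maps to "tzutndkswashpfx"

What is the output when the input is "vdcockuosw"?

The pattern: move the first 2 characters to the end (rotate left by 2).
On "vdcockuosw" that produces "cockuoswvd".

cockuoswvd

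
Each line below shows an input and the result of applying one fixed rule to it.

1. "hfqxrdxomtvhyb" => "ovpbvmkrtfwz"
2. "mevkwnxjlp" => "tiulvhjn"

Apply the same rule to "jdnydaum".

In each case the input is transformed by: delete the first 2 characters, then shift every letter 2 places backward in the alphabet (wrapping around).
Starting from "jdnydaum": after the first operation, "nydaum"; after the second, "lwbysk".

lwbysk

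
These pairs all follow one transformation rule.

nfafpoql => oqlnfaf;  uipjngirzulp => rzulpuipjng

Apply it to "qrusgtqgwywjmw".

wywjmwqrusgtq

What's happening: swap the front and back halves of the string, then delete the first character.
Applying that to "qrusgtqgwywjmw" gives "wywjmwqrusgtq".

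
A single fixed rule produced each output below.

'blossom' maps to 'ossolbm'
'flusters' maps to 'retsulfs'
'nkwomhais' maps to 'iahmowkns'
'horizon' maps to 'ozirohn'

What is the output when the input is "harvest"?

In each case the input is transformed by: reverse the string, then move the first character to the end.
Starting from "harvest": after the first operation, "tsevrah"; after the second, "sevraht".
(Check on "flusters": → "sretsulf" → "retsulfs" ✓)

sevraht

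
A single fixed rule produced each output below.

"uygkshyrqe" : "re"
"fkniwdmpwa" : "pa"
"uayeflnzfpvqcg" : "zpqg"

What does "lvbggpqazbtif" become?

The rule is to keep every other character starting from the second (positions 2nd, 4th, 6th, ...), then delete the first 3 characters.
"lvbggpqazbtif" → "vgpabi" → "abi".

abi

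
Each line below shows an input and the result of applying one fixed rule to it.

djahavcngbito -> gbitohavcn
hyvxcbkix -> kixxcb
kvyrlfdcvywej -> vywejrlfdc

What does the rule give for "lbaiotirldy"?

rldyioti

The transformation: delete the first 3 characters, then swap the front and back halves of the string.
For "lbaiotirldy", step one produces "iotirldy"; step two turns that into "rldyioti".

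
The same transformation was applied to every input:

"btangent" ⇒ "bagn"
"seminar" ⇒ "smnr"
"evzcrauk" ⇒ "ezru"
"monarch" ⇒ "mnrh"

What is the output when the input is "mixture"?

What's happening: keep every other character starting from the first (positions 1st, 3rd, 5th, ...).
On "mixture" that produces "mxue".

mxue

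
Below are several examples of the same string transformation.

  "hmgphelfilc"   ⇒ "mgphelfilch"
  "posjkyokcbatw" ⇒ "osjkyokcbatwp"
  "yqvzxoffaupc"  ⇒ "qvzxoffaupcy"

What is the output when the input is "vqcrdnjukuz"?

qcrdnjukuzv

The pattern: move the first character to the end.
On "vqcrdnjukuz" that produces "qcrdnjukuzv".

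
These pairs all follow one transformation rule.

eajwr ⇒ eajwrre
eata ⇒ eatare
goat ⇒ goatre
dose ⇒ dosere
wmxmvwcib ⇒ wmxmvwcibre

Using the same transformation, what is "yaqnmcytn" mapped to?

yaqnmcytnre

Looking at the pairs, the operation is to append "re".
Applying that to "yaqnmcytn" gives "yaqnmcytnre".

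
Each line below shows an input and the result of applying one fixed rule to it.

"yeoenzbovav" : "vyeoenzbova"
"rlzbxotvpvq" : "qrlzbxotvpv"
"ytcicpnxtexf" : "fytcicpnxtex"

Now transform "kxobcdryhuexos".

skxobcdryhuexo

Rule — move the last character to the front.
So "kxobcdryhuexos" becomes "skxobcdryhuexo".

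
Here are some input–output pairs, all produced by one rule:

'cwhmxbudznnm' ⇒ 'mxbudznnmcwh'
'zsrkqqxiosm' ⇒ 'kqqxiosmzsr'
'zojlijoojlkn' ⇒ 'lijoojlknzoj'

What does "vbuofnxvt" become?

Looking at the pairs, the operation is to move the first 3 characters to the end (rotate left by 3).
On "vbuofnxvt" that produces "ofnxvtvbu".

ofnxvtvbu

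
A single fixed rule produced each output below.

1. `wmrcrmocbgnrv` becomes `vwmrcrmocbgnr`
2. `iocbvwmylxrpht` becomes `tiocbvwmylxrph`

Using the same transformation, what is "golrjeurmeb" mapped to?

Each output is the input with this applied: move the last character to the front.
"golrjeurmeb" → "bgolrjeurme".

bgolrjeurme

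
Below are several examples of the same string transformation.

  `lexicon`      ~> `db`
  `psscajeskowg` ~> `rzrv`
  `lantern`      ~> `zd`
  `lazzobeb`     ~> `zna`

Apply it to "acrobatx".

Each output is the input with this applied: keep one character in every 3, starting at position 2 (positions 2nd, 5th, 8th, ...), then shift every letter 1 place backward in the alphabet (wrapping around).
For "acrobatx" the result is "baw".

baw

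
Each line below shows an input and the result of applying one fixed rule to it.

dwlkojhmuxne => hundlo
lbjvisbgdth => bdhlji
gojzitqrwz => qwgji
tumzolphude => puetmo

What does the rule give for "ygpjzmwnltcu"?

wlcypz

In each case the input is transformed by: keep every other character starting from the first (positions 1st, 3rd, 5th, ...), then move the first 3 characters to the end (rotate left by 3).
For "ygpjzmwnltcu", step one produces "ypzwlc"; step two turns that into "wlcypz".
(Check on "gojzitqrwz": → "gjiqw" → "qwgji" ✓)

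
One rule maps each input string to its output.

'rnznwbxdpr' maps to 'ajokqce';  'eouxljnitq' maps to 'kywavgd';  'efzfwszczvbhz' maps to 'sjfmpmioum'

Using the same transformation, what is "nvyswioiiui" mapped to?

The pattern: delete the first 3 characters, then shift every letter 13 places forward in the alphabet (wrapping around) — i.e. ROT13.
For "nvyswioiiui", step one produces "swioiiui"; step two turns that into "fjvbvvhv".

fjvbvvhv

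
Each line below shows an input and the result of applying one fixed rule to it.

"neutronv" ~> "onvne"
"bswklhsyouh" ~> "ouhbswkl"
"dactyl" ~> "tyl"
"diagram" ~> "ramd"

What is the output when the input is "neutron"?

ronn

Rule — move the last 3 characters to the front (rotate right by 3), then delete the last 3 characters.
So "neutron" becomes "ronn".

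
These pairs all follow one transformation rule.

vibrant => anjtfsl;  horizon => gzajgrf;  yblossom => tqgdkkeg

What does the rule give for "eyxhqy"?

The pattern: swap each adjacent pair of characters (1↔2, 3↔4, ...), then shift every letter 8 places backward in the alphabet (wrapping around).
On "eyxhqy": the first step gives "yehxyq", and the second then gives "qwzpqi".

qwzpqi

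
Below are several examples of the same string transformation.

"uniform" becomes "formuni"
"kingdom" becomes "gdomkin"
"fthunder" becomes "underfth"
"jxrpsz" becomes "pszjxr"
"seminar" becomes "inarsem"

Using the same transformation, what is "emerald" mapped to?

raldeme

Looking at the pairs, the operation is to move the first 3 characters to the end (rotate left by 3).
Applying that to "emerald" gives "raldeme".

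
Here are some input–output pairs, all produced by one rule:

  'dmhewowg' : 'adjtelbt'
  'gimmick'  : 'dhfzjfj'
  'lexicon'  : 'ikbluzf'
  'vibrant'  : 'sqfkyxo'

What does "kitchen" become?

hkfbqez

Each output is the input with this applied: take characters alternately from the front and the back (1st, last, 2nd, 2nd-last, ...), then shift every letter 3 places backward in the alphabet (wrapping around).
"kitchen" → "kniethc" → "hkfbqez".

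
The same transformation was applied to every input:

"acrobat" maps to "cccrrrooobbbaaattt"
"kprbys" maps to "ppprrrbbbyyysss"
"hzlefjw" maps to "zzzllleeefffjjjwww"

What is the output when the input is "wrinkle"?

Each output is the input with this applied: repeat every character 3 times, then delete the first 3 characters.
Applying both steps to "wrinkle": "wwwrrriiinnnkkkllleee", then "rrriiinnnkkkllleee".

rrriiinnnkkkllleee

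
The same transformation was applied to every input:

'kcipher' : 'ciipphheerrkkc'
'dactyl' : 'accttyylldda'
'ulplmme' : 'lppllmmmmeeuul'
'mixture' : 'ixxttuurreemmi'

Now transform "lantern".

anntteerrnnlla

The transformation: double every character, then move the first 3 characters to the end (rotate left by 3).
For "lantern", step one produces "llaanntteerrnn"; step two turns that into "anntteerrnnlla".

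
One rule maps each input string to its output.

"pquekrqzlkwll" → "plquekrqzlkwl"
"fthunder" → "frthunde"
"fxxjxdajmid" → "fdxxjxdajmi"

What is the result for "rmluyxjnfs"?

rsmluyxjnf

The pattern: swap the first and last characters, then move the last character to the front.
"rmluyxjnfs" → "rsmluyxjnf".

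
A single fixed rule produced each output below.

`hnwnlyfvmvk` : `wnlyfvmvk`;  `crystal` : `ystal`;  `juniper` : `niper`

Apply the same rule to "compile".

mpile

The rule is to delete the first 2 characters.
So "compile" becomes "mpile".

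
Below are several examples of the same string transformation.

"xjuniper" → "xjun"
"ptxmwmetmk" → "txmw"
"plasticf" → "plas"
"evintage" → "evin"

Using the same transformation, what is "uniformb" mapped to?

unif

Rule — swap the front and back halves of the string, then keep only the last 4 characters.
Starting from "uniformb": after the first operation, "ormbunif"; after the second, "unif".
(Check on "xjuniper": → "iperxjun" → "xjun" ✓)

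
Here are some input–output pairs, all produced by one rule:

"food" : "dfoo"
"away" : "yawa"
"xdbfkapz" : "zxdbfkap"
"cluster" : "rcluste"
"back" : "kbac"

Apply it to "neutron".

nneutro

Rule — move the last character to the front.
Applying that to "neutron" gives "nneutro".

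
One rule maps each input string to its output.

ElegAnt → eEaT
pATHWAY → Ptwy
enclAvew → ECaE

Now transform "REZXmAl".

rzML

Each output is the input with this applied: keep every other character starting from the first (positions 1st, 3rd, 5th, ...), then flip the case of every letter.
Working it through for "REZXmAl": intermediate "RZml", final "rzML".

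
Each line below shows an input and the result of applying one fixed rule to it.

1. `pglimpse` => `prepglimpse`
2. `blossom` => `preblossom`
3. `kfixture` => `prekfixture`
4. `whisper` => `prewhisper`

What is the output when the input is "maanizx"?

Rule — prepend "pre".
Doing the same to "maanizx": "premaanizx".

premaanizx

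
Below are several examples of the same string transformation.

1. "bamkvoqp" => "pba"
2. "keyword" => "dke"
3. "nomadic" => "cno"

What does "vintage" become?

evi

Looking at the pairs, the operation is to move the last character to the front, then keep only the first 3 characters.
"vintage" → "evi".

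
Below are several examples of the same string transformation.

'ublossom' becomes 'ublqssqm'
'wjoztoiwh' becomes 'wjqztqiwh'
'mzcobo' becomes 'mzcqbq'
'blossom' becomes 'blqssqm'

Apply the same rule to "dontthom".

dqntthqm

The pattern: replace every "o" with "q".
Applying that to "dontthom" gives "dqntthqm".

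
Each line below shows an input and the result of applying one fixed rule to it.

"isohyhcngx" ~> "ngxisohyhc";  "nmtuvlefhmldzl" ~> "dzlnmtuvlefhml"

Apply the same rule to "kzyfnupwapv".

The pattern: move the last 3 characters to the front (rotate right by 3).
Doing the same to "kzyfnupwapv": "apvkzyfnupw".

apvkzyfnupw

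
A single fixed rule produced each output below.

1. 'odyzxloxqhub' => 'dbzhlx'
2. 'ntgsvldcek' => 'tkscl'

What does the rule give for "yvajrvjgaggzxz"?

The transformation: keep every other character starting from the second (positions 2nd, 4th, 6th, ...), then take characters alternately from the front and the back (1st, last, 2nd, 2nd-last, ...).
Starting from "yvajrvjgaggzxz": after the first operation, "vjvggzz"; after the second, "vzjzvgg".

vzjzvgg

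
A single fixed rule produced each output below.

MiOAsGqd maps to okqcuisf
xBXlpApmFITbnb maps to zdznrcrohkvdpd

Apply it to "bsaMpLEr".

Rule — shift every letter 2 places forward in the alphabet (wrapping around), then convert every letter to lowercase.
Working it through for "bsaMpLEr": intermediate "ducOrNGt", final "ducorngt".

ducorngt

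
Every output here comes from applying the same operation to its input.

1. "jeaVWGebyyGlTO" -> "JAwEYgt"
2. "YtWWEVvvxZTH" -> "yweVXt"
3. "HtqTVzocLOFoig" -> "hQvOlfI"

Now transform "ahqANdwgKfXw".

Rule — keep every other character starting from the first (positions 1st, 3rd, 5th, ...), then flip the case of every letter.
Applying both steps to "ahqANdwgKfXw": "aqNwKX", then "AQnWkx".

AQnWkx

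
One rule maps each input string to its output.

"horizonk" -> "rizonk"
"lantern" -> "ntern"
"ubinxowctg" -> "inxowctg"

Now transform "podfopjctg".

dfopjctg

The transformation: delete the first 2 characters.
For "podfopjctg" the result is "dfopjctg".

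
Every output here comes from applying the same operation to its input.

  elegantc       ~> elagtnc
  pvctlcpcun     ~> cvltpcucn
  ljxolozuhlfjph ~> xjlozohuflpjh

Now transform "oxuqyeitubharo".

The transformation: delete the first character, then swap each adjacent pair of characters (1↔2, 3↔4, ...).
For "oxuqyeitubharo", step one produces "xuqyeitubharo"; step two turns that into "uxyqieuthbrao".

uxyqieuthbrao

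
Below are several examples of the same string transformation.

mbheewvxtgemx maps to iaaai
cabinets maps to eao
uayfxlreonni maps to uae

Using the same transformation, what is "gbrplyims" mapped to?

ueio

Each output is the input with this applied: shift every letter 4 places backward in the alphabet (wrapping around), then keep only the vowels.
"gbrplyims" → "cxnlhueio" → "ueio".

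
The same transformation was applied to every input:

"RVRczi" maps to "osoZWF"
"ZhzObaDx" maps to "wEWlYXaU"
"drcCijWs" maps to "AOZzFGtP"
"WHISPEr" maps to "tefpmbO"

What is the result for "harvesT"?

In each case the input is transformed by: shift every letter 3 places backward in the alphabet (wrapping around), then flip the case of every letter.
Working it through for "harvesT": intermediate "exosbpQ", final "EXOSBPq".
(Check on "RVRczi": → "OSOzwf" → "osoZWF" ✓)

EXOSBPq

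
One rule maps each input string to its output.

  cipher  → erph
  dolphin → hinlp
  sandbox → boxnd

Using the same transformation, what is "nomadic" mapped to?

What's happening: delete the first 2 characters, then move the first 2 characters to the end (rotate left by 2).
On "nomadic": the first step gives "madic", and the second then gives "dicma".
(Check on "dolphin": → "lphin" → "hinlp" ✓)

dicma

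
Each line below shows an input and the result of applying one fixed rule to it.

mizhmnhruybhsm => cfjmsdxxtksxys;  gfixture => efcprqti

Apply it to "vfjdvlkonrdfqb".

zycoqbmgquogwv

Looking at the pairs, the operation is to swap the front and back halves of the string, then shift every letter 11 places forward in the alphabet (wrapping around).
For "vfjdvlkonrdfqb", step one produces "onrdfqbvfjdvlk"; step two turns that into "zycoqbmgquogwv".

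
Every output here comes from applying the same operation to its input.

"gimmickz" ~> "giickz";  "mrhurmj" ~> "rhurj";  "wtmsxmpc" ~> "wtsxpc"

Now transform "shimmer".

Each output is the input with this applied: remove every "m".
"shimmer" → "shier".

shier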